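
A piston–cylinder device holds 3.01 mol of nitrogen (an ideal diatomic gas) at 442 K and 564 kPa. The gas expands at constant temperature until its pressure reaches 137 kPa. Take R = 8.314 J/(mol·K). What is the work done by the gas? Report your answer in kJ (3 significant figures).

Isothermal process: W = nRT ln(V₂/V₁) = nRT ln(P₁/P₂).
W = (3.01)(8.314)(442) × ln(564/137)
  = 11061 × ln(4.117) = 11061 × 1.415
W_by_gas = 15652 J.

W ≈ 15.7 kJ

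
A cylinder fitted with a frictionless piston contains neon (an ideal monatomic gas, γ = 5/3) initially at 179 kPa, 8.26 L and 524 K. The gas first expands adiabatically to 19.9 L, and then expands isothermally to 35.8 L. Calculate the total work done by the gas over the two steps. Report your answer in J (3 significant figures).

W_total ≈ 1470 J

Step 1 (adiabatic): W = (P₁V₁ − P₂V₂)/(γ−1) = (1479 − 822.7)/0.667 = 983.7 J.
After step 1: P = 41.34 kPa, V = 19.9 L, T = 291.6 K.
Step 2 (isothermal): W = P₁V₁ ln(V₂/V₁) = (822.7) ln(35.8/19.9) = 483.1 J.
W_total = 983.7 + 483.1 = 1467 J.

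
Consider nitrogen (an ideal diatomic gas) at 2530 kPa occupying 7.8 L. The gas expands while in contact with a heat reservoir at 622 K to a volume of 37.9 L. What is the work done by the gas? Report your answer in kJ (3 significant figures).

Isothermal: W = nRT ln(V₂/V₁) = P₁V₁ ln(V₂/V₁).
P₁V₁ = (2530 kPa)(7.8 L) = 19734 J.
W = 19734 × ln(37.9/7.8) = 19734 × 1.581
W_by_gas = 31196 J.

W ≈ 31.2 kJ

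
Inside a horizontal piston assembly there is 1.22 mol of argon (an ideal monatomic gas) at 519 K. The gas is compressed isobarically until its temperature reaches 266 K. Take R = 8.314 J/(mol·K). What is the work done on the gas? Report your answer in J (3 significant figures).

W ≈ 2570 J

Isobaric: W = P ΔV = nR ΔT.
W = (1.22)(8.314)(266 − 519) = -2566 J.
Work on gas = −W_by = 2566 J.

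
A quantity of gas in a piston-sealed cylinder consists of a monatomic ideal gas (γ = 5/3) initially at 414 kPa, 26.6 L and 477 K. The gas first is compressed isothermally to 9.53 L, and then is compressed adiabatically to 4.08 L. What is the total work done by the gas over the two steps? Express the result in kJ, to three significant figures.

W_total ≈ -23.9 kJ

Step 1 (isothermal): W = P₁V₁ ln(V₂/V₁) = (11012) ln(9.53/26.6) = -11304 J.
After step 1: P = 1156 kPa, V = 9.53 L, T = 477 K.
Step 2 (adiabatic): W = (P₁V₁ − P₂V₂)/(γ−1) = (11012 − 19387)/0.667 = -12561 J.
W_total = -11304 − 12561 = -23865 J.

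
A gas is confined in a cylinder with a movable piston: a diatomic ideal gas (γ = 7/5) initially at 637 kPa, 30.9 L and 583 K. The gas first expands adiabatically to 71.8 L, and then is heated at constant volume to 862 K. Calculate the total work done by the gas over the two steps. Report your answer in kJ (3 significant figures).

Step 1 (adiabatic): W = (P₁V₁ − P₂V₂)/(γ−1) = (19683 − 14049)/0.4 = 14087 J.
Step 2 (isochoric): W = 0 (constant volume).
W_total = 14087 + 0 = 14087 J.

W_total ≈ 14.1 kJ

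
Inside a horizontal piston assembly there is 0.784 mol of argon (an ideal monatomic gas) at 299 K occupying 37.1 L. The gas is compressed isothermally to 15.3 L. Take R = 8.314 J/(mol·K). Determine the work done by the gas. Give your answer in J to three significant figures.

W ≈ -1730 J

Isothermal: W = nRT ln(V₂/V₁).
W = (0.784)(8.314)(299) × ln(15.3/37.1)
  = 1949 × -0.8858
W_by_gas = -1726 J.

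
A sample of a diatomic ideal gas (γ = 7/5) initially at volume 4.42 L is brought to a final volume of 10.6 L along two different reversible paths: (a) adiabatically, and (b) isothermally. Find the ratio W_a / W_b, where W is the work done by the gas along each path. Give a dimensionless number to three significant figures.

W_a / W_b ≈ 0.844

Path (a) adiabatic: W = P₁V₁(1 − (V₁/V₂)^(γ−1))/(γ−1) → W_a/(P₁V₁) = 0.7381.
Path (b) isothermal: W = P₁V₁ ln(V₂/V₁) → W_b/(P₁V₁) = 0.8747.
W_a / W_b = 0.7381 / 0.8747 = 0.8438.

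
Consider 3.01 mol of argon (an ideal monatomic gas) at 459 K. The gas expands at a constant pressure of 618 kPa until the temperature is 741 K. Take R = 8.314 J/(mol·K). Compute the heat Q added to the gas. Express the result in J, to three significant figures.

Q ≈ 17600 J

Isobaric: W = nRΔT = (3.01)(8.314)(282) = 7057 J.
ΔU = nCᵥΔT with Cᵥ = 3R/2: ΔU = (3.01)(12.47)(282) = 10586 J.
Q = ΔU + W = 10586 + 7057 = 17643 J.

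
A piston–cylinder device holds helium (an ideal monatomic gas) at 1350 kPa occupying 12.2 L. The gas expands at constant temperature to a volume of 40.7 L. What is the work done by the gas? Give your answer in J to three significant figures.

Isothermal: W = nRT ln(V₂/V₁) = P₁V₁ ln(V₂/V₁).
P₁V₁ = (1350 kPa)(12.2 L) = 16470 J.
W = 16470 × ln(40.7/12.2) = 16470 × 1.205
W_by_gas = 19843 J.

W ≈ 19800 J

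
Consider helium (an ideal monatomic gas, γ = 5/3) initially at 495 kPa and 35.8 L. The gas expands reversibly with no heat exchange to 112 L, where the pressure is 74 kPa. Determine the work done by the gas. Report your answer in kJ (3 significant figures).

W ≈ 14.1 kJ

Adiabatic: W = (P₁V₁ − P₂V₂)/(γ − 1) with γ = 5/3.
P₁V₁ = 17721 J, P₂V₂ = 8288 J.
W = (17721 − 8288) / 0.6667 = 14149 J.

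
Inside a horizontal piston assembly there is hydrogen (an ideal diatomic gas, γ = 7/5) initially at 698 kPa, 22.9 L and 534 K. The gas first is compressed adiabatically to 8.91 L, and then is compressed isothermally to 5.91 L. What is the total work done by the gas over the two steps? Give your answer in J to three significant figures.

Step 1 (adiabatic): W = (P₁V₁ − P₂V₂)/(γ−1) = (15984 − 23317)/0.4 = -18332 J.
After step 1: P = 2617 kPa, V = 8.91 L, T = 779 K.
Step 2 (isothermal): W = P₁V₁ ln(V₂/V₁) = (23317) ln(5.91/8.91) = -9572 J.
W_total = -18332 − 9572 = -27905 J.

W_total ≈ -27900 J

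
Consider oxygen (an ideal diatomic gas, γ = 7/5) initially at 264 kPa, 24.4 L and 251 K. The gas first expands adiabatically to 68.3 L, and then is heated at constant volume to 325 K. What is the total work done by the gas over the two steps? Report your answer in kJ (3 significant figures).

Step 1 (adiabatic): W = (P₁V₁ − P₂V₂)/(γ−1) = (6442 − 4268)/0.4 = 5435 J.
Step 2 (isochoric): W = 0 (constant volume).
W_total = 5435 + 0 = 5435 J.

W_total ≈ 5.44 kJ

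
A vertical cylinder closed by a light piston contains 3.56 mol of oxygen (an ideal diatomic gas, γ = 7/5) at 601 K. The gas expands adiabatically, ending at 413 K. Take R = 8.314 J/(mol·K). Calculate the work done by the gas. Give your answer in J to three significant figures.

Adiabatic ⇒ Q = 0, so W_by = −ΔU = nCᵥ(T₁ − T₂).
Cᵥ = 5R/2 = 20.79 J/(mol·K).
W = (3.56)(20.79)(601 − 413) = 13911 J.

W ≈ 13900 J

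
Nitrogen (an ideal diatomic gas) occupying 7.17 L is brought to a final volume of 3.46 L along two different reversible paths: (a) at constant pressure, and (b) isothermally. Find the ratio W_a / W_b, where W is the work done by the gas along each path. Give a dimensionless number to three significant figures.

W_a / W_b ≈ 0.710

Path (a) isobaric: W = P₁(V₂ − V₁) → W_a/(P₁V₁) = -0.5174.
Path (b) isothermal: W = P₁V₁ ln(V₂/V₁) → W_b/(P₁V₁) = -0.7286.
W_a / W_b = -0.5174 / -0.7286 = 0.7101.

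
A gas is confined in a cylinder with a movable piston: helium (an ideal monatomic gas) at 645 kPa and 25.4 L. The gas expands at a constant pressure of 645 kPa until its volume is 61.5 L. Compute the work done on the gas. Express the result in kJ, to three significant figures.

W ≈ -23.3 kJ

Isobaric: W = P ΔV.
W = (645 kPa)(61.5 − 25.4 L) = (645)(36.1) = 23284 J.
Work on gas = −W_by = -23284 J.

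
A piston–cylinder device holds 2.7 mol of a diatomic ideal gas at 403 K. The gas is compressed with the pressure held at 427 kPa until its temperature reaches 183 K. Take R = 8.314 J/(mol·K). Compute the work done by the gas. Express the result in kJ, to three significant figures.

W ≈ -4.94 kJ

Isobaric: W = P ΔV = nR ΔT.
W = (2.7)(8.314)(183 − 403) = -4939 J.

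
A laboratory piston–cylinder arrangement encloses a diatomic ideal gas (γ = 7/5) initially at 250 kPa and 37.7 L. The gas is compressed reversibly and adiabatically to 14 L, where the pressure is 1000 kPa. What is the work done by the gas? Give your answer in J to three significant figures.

W ≈ -11400 J

Adiabatic: W = (P₁V₁ − P₂V₂)/(γ − 1) with γ = 7/5.
P₁V₁ = 9425 J, P₂V₂ = 14000 J.
W = (9425 − 14000) / 0.4 = -11438 J.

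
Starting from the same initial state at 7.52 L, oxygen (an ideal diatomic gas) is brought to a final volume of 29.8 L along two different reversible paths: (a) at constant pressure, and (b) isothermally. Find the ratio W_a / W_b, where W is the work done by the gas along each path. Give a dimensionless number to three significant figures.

W_a / W_b ≈ 2.15

Path (a) isobaric: W = P₁(V₂ − V₁) → W_a/(P₁V₁) = 2.963.
Path (b) isothermal: W = P₁V₁ ln(V₂/V₁) → W_b/(P₁V₁) = 1.377.
W_a / W_b = 2.963 / 1.377 = 2.152.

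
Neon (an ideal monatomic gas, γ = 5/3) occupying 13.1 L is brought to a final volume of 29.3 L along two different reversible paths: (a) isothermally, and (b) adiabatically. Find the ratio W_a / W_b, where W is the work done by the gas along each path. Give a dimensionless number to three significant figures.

W_a / W_b ≈ 1.29

Path (a) isothermal: W = P₁V₁ ln(V₂/V₁) → W_a/(P₁V₁) = 0.805.
Path (b) adiabatic: W = P₁V₁(1 − (V₁/V₂)^(γ−1))/(γ−1) → W_b/(P₁V₁) = 0.6229.
W_a / W_b = 0.805 / 0.6229 = 1.292.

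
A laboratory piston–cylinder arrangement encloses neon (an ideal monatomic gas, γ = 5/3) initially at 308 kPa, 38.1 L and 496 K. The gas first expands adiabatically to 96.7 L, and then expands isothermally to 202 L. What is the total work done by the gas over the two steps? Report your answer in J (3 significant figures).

W_total ≈ 12800 J

Step 1 (adiabatic): W = (P₁V₁ − P₂V₂)/(γ−1) = (11735 − 6307)/0.667 = 8142 J.
After step 1: P = 65.22 kPa, V = 96.7 L, T = 266.6 K.
Step 2 (isothermal): W = P₁V₁ ln(V₂/V₁) = (6307) ln(202/96.7) = 4646 J.
W_total = 8142 + 4646 = 12788 J.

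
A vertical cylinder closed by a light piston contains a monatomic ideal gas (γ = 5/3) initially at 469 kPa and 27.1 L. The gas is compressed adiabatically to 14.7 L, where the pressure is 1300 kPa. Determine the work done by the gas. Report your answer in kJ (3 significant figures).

W ≈ -9.60 kJ

Adiabatic: W = (P₁V₁ − P₂V₂)/(γ − 1) with γ = 5/3.
P₁V₁ = 12710 J, P₂V₂ = 19110 J.
W = (12710 − 19110) / 0.6667 = -9600 J.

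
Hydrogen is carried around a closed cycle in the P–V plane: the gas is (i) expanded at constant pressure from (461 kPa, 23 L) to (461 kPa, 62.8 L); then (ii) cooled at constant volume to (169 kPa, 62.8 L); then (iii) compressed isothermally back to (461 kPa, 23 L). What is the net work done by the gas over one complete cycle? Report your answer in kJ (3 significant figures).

W_net ≈ 7.69 kJ

Leg (i): W = PΔV = (461)(62.8 − 23) = 18348 J.
Leg (ii): W = 0.
Leg (iii): W = PᵢVᵢ ln(V_f/Vᵢ) = (10613) ln(23/62.8) = -10661 J.
W_net = 18348 − 10661 = 7687 J.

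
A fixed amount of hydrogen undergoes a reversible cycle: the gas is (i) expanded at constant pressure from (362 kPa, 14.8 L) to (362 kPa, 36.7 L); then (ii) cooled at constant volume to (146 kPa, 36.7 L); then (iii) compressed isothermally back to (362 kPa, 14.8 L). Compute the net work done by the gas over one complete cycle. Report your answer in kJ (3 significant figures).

W_net ≈ 3.06 kJ

Leg (i): W = PΔV = (362)(36.7 − 14.8) = 7928 J.
Leg (ii): W = 0.
Leg (iii): W = PᵢVᵢ ln(V_f/Vᵢ) = (5358) ln(14.8/36.7) = -4866 J.
W_net = 7928 − 4866 = 3062 J.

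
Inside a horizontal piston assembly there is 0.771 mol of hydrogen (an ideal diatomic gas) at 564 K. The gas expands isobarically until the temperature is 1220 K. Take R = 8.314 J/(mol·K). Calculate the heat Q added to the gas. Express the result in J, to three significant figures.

Q ≈ 14700 J

Isobaric: W = nRΔT = (0.771)(8.314)(656) = 4205 J.
ΔU = nCᵥΔT with Cᵥ = 5R/2: ΔU = (0.771)(20.79)(656) = 10513 J.
Q = ΔU + W = 10513 + 4205 = 14718 J.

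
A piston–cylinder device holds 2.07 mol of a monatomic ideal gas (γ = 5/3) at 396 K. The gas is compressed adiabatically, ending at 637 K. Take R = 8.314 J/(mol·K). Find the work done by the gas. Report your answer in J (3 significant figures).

Adiabatic ⇒ Q = 0, so W_by = −ΔU = nCᵥ(T₁ − T₂).
Cᵥ = 3R/2 = 12.47 J/(mol·K).
W = (2.07)(12.47)(396 − 637) = -6221 J.

W ≈ -6220 J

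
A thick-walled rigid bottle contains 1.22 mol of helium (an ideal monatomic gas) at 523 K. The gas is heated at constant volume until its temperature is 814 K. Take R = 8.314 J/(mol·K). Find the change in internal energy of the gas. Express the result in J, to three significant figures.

ΔU ≈ 4430 J

Constant volume ⇒ W = 0, so Q = ΔU = nCᵥΔT with Cᵥ = 3R/2 = 12.47 J/(mol·K).
ΔU = (1.22)(12.47)(814 − 523) = 4427 J.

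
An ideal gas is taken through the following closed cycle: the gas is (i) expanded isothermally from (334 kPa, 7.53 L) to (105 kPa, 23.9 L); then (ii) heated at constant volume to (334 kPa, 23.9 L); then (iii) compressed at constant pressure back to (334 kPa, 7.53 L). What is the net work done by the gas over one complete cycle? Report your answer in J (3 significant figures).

W_net ≈ -2560 J

Leg (i): W = PᵢVᵢ ln(V_f/Vᵢ) = (2515) ln(23.9/7.53) = 2905 J.
Leg (ii): W = 0.
Leg (iii): W = PΔV = (334)(7.53 − 23.9) = -5468 J.
W_net = 2905 − 5468 = -2563 J.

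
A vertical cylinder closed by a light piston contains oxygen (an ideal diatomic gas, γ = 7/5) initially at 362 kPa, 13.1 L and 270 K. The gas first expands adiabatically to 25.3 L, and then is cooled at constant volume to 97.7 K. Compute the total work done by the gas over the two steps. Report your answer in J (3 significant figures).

Step 1 (adiabatic): W = (P₁V₁ − P₂V₂)/(γ−1) = (4742 − 3645)/0.4 = 2744 J.
Step 2 (isochoric): W = 0 (constant volume).
W_total = 2744 + 0 = 2744 J.

W_total ≈ 2740 J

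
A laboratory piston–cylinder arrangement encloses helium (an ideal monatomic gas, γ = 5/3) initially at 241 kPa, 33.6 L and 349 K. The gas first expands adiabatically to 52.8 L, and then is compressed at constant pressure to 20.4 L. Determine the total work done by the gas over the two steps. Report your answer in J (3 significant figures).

Step 1 (adiabatic): W = (P₁V₁ − P₂V₂)/(γ−1) = (8098 − 5991)/0.667 = 3160 J.
After step 1: P = 113.5 kPa, V = 52.8 L, T = 258.2 K.
Step 2 (isobaric): W = PΔV = (113.5 kPa)(20.4 − 52.8 L) = -3676 J.
W_total = 3160 − 3676 = -516.2 J.

W_total ≈ -516 J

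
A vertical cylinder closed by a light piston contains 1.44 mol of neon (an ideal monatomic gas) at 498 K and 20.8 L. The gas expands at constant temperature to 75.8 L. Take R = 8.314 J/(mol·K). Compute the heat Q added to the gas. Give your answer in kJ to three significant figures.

Isothermal ⇒ ΔU = 0, so Q = W = nRT ln(V₂/V₁).
Q = (1.44)(8.314)(498) ln(75.8/20.8) = 5962 × 1.293 = 7710 J.

Q ≈ 7.71 kJ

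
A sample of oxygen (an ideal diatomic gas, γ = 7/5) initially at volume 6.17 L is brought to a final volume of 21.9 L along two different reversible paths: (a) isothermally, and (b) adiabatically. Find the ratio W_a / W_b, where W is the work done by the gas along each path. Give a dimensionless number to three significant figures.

Path (a) isothermal: W = P₁V₁ ln(V₂/V₁) → W_a/(P₁V₁) = 1.267.
Path (b) adiabatic: W = P₁V₁(1 − (V₁/V₂)^(γ−1))/(γ−1) → W_b/(P₁V₁) = 0.9938.
W_a / W_b = 1.267 / 0.9938 = 1.275.

W_a / W_b ≈ 1.27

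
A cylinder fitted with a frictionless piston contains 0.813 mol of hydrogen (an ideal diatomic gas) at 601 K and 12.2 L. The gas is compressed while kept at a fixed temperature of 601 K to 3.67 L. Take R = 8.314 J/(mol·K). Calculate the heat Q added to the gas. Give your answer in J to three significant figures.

Q ≈ -4880 J

Isothermal ⇒ ΔU = 0, so Q = W = nRT ln(V₂/V₁).
Q = (0.813)(8.314)(601) ln(3.67/12.2) = 4062 × -1.201 = -4880 J.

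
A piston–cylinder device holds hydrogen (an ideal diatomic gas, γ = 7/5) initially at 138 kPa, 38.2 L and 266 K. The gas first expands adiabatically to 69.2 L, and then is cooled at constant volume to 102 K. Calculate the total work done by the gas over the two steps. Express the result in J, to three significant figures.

W_total ≈ 2790 J

Step 1 (adiabatic): W = (P₁V₁ − P₂V₂)/(γ−1) = (5272 − 4156)/0.4 = 2788 J.
Step 2 (isochoric): W = 0 (constant volume).
W_total = 2788 + 0 = 2788 J.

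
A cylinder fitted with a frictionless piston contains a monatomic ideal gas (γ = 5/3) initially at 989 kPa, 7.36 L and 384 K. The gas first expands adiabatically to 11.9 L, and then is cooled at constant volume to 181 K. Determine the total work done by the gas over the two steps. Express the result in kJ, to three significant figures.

W_total ≈ 2.99 kJ

Step 1 (adiabatic): W = (P₁V₁ − P₂V₂)/(γ−1) = (7279 − 5284)/0.667 = 2993 J.
Step 2 (isochoric): W = 0 (constant volume).
W_total = 2993 + 0 = 2993 J.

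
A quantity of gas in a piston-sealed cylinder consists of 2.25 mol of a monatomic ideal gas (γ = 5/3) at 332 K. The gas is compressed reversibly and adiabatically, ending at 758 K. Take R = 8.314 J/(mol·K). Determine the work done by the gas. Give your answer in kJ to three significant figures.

W ≈ -12.0 kJ

Adiabatic ⇒ Q = 0, so W_by = −ΔU = nCᵥ(T₁ − T₂).
Cᵥ = 3R/2 = 12.47 J/(mol·K).
W = (2.25)(12.47)(332 − 758) = -11953 J.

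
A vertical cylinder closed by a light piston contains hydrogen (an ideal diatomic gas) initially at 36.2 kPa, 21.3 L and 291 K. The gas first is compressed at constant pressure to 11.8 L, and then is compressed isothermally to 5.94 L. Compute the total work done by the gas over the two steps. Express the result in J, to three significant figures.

W_total ≈ -637 J

Step 1 (isobaric): W = PΔV = (36.2 kPa)(11.8 − 21.3 L) = -343.9 J.
After step 1: P = 36.2 kPa, V = 11.8 L, T = 161.2 K.
Step 2 (isothermal): W = P₁V₁ ln(V₂/V₁) = (427.2) ln(5.94/11.8) = -293.2 J.
W_total = -343.9 − 293.2 = -637.1 J.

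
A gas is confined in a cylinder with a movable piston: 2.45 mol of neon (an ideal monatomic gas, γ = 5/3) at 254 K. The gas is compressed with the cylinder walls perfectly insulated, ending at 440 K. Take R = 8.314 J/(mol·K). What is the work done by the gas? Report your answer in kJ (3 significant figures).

Adiabatic ⇒ Q = 0, so W_by = −ΔU = nCᵥ(T₁ − T₂).
Cᵥ = 3R/2 = 12.47 J/(mol·K).
W = (2.45)(12.47)(254 − 440) = -5683 J.

W ≈ -5.68 kJ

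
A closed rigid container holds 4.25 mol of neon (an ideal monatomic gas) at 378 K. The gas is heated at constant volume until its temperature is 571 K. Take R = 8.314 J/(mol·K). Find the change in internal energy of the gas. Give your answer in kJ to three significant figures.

Constant volume ⇒ W = 0, so Q = ΔU = nCᵥΔT with Cᵥ = 3R/2 = 12.47 J/(mol·K).
ΔU = (4.25)(12.47)(571 − 378) = 10229 J.

ΔU ≈ 10.2 kJ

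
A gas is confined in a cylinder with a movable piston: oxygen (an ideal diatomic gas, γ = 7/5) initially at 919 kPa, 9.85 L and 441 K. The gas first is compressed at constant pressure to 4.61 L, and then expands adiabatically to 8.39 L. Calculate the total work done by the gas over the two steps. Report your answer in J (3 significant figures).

W_total ≈ -2560 J

Step 1 (isobaric): W = PΔV = (919 kPa)(4.61 − 9.85 L) = -4816 J.
After step 1: P = 919 kPa, V = 4.61 L, T = 206.4 K.
Step 2 (adiabatic): W = (P₁V₁ − P₂V₂)/(γ−1) = (4237 − 3334)/0.4 = 2256 J.
W_total = -4816 + 2256 = -2560 J.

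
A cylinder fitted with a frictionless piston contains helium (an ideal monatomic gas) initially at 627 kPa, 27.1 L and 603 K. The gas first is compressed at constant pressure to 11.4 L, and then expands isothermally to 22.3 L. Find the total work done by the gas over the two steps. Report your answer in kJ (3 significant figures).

Step 1 (isobaric): W = PΔV = (627 kPa)(11.4 − 27.1 L) = -9844 J.
After step 1: P = 627 kPa, V = 11.4 L, T = 253.7 K.
Step 2 (isothermal): W = P₁V₁ ln(V₂/V₁) = (7148) ln(22.3/11.4) = 4796 J.
W_total = -9844 + 4796 = -5048 J.

W_total ≈ -5.05 kJ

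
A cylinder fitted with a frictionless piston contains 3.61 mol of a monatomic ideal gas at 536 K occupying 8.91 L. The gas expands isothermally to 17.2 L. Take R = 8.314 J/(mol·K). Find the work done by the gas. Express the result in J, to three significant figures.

W ≈ 10600 J

Isothermal: W = nRT ln(V₂/V₁).
W = (3.61)(8.314)(536) × ln(17.2/8.91)
  = 16087 × 0.6577
W_by_gas = 10581 J.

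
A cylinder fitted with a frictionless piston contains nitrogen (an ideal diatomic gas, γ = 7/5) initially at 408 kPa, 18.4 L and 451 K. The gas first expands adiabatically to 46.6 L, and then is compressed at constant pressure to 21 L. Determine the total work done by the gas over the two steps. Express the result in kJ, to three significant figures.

W_total ≈ 2.98 kJ

Step 1 (adiabatic): W = (P₁V₁ − P₂V₂)/(γ−1) = (7507 − 5177)/0.4 = 5826 J.
After step 1: P = 111.1 kPa, V = 46.6 L, T = 311 K.
Step 2 (isobaric): W = PΔV = (111.1 kPa)(21 − 46.6 L) = -2844 J.
W_total = 5826 − 2844 = 2982 J.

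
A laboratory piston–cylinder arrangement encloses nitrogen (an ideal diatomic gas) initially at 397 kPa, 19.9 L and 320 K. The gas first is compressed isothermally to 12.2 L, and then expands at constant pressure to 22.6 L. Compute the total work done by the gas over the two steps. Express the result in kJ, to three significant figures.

Step 1 (isothermal): W = P₁V₁ ln(V₂/V₁) = (7900) ln(12.2/19.9) = -3865 J.
After step 1: P = 647.6 kPa, V = 12.2 L, T = 320 K.
Step 2 (isobaric): W = PΔV = (647.6 kPa)(22.6 − 12.2 L) = 6735 J.
W_total = -3865 + 6735 = 2869 J.

W_total ≈ 2.87 kJ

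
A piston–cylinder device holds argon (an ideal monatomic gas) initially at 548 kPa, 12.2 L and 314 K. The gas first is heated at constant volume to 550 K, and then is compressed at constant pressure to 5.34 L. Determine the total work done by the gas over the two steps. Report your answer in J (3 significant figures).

Step 1 (isochoric): W = 0 (constant volume).
After step 1: P = 959.9 kPa (V unchanged).
Step 2 (isobaric): W = PΔV = (959.9 kPa)(5.34 − 12.2 L) = -6585 J.
W_total = 0 − 6585 = -6585 J.

W_total ≈ -6580 J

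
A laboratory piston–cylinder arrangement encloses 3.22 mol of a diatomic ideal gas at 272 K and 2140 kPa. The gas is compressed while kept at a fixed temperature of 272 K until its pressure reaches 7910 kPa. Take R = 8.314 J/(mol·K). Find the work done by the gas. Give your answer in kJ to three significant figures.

W ≈ -9.52 kJ

Isothermal process: W = nRT ln(V₂/V₁) = nRT ln(P₁/P₂).
W = (3.22)(8.314)(272) × ln(2140/7910)
  = 7282 × ln(0.2705) = 7282 × -1.307
W_by_gas = -9520 J.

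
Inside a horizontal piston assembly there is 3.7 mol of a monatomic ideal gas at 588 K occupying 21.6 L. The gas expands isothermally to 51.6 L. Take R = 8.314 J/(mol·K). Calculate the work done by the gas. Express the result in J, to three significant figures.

W ≈ 15800 J

Isothermal: W = nRT ln(V₂/V₁).
W = (3.7)(8.314)(588) × ln(51.6/21.6)
  = 18088 × 0.8708
W_by_gas = 15751 J.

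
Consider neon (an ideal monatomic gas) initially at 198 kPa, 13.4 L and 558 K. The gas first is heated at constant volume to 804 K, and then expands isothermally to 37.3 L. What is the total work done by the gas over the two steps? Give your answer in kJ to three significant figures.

W_total ≈ 3.91 kJ

Step 1 (isochoric): W = 0 (constant volume).
After step 1: P = 285.3 kPa (V unchanged).
Step 2 (isothermal): W = P₁V₁ ln(V₂/V₁) = (3823) ln(37.3/13.4) = 3914 J.
W_total = 0 + 3914 = 3914 J.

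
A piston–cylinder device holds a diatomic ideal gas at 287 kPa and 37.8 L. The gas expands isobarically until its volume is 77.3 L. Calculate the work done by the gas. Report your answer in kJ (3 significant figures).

W ≈ 11.3 kJ

Isobaric: W = P ΔV.
W = (287 kPa)(77.3 − 37.8 L) = (287)(39.5) = 11336 J.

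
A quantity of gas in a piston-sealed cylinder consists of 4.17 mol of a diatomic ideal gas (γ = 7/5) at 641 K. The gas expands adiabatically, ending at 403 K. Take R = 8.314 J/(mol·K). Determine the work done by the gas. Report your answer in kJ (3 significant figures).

W ≈ 20.6 kJ

Adiabatic ⇒ Q = 0, so W_by = −ΔU = nCᵥ(T₁ − T₂).
Cᵥ = 5R/2 = 20.79 J/(mol·K).
W = (4.17)(20.79)(641 − 403) = 20628 J.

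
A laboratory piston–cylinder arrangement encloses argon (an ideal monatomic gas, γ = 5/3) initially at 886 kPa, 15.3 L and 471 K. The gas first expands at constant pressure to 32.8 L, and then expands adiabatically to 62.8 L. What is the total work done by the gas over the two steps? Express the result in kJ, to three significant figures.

W_total ≈ 30.8 kJ

Step 1 (isobaric): W = PΔV = (886 kPa)(32.8 − 15.3 L) = 15505 J.
After step 1: P = 886 kPa, V = 32.8 L, T = 1010 K.
Step 2 (adiabatic): W = (P₁V₁ − P₂V₂)/(γ−1) = (29061 − 18847)/0.667 = 15320 J.
W_total = 15505 + 15320 = 30825 J.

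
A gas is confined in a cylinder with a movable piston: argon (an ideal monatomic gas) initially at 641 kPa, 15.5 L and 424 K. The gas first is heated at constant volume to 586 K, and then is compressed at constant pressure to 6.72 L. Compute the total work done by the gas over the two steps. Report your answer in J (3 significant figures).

W_total ≈ -7780 J

Step 1 (isochoric): W = 0 (constant volume).
After step 1: P = 885.9 kPa (V unchanged).
Step 2 (isobaric): W = PΔV = (885.9 kPa)(6.72 − 15.5 L) = -7778 J.
W_total = 0 − 7778 = -7778 J.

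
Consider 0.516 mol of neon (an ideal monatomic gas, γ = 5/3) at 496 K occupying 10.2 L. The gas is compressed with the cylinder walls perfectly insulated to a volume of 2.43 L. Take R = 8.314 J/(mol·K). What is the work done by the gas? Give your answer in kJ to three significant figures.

Adiabatic: TV^(γ−1) = const with γ = 5/3.
T₂ = T₁ (V₁/V₂)^(γ−1) = 496 × (10.2/2.43)^0.667 = 496 × 2.602 = 1291 K.
W_by = nCᵥ(T₁ − T₂) = (0.516)(12.47)(496 − 1291) = -5114 J.

W ≈ -5.11 kJ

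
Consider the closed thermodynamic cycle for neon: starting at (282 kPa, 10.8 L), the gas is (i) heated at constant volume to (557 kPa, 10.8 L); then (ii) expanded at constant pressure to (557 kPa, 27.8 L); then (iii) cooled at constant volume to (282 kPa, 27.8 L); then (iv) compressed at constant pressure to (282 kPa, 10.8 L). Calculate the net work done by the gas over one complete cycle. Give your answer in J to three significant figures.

Constant-volume legs do no work.
W(ii) = (557)(27.8 − 10.8) = 9469 J; W(iv) = (282)(10.8 − 27.8) = -4794 J.
W_net = 9469 − 4794 = 4675 J (the clockwise enclosed area).

W_net ≈ 4680 J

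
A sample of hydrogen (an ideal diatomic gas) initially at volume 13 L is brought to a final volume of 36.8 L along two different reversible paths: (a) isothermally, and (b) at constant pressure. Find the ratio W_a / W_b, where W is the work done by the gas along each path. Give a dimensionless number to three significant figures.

W_a / W_b ≈ 0.568

Path (a) isothermal: W = P₁V₁ ln(V₂/V₁) → W_a/(P₁V₁) = 1.041.
Path (b) isobaric: W = P₁(V₂ − V₁) → W_b/(P₁V₁) = 1.831.
W_a / W_b = 1.041 / 1.831 = 0.5684.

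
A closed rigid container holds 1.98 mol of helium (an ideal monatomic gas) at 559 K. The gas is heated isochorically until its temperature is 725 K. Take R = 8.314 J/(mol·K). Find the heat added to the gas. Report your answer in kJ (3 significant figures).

Q ≈ 4.10 kJ

Constant volume ⇒ W = 0, so Q = ΔU = nCᵥΔT with Cᵥ = 3R/2 = 12.47 J/(mol·K).
ΔU = (1.98)(12.47)(725 − 559) = 4099 J.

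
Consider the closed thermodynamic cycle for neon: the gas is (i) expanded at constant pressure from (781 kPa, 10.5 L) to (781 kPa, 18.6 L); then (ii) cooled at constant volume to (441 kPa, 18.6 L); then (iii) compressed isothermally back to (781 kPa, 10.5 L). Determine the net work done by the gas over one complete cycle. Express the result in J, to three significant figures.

W_net ≈ 1640 J

Leg (i): W = PΔV = (781)(18.6 − 10.5) = 6326 J.
Leg (ii): W = 0.
Leg (iii): W = PᵢVᵢ ln(V_f/Vᵢ) = (8203) ln(10.5/18.6) = -4690 J.
W_net = 6326 − 4690 = 1636 J.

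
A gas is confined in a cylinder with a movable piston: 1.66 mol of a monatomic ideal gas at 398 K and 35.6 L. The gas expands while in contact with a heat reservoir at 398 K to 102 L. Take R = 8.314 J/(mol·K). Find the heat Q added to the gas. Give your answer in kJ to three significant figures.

Q ≈ 5.78 kJ

Isothermal ⇒ ΔU = 0, so Q = W = nRT ln(V₂/V₁).
Q = (1.66)(8.314)(398) ln(102/35.6) = 5493 × 1.053 = 5782 J.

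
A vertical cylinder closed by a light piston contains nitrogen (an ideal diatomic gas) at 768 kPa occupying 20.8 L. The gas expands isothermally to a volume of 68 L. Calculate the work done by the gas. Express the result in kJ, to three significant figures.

W ≈ 18.9 kJ

Isothermal: W = nRT ln(V₂/V₁) = P₁V₁ ln(V₂/V₁).
P₁V₁ = (768 kPa)(20.8 L) = 15974 J.
W = 15974 × ln(68/20.8) = 15974 × 1.185
W_by_gas = 18923 J.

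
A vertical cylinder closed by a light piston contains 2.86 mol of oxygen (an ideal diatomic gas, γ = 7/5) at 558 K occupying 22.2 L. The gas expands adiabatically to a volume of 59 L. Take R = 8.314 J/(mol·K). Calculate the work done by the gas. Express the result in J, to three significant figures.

W ≈ 10700 J

Adiabatic: TV^(γ−1) = const with γ = 7/5.
T₂ = T₁ (V₁/V₂)^(γ−1) = 558 × (22.2/59)^0.4 = 558 × 0.6764 = 377.4 K.
W_by = nCᵥ(T₁ − T₂) = (2.86)(20.79)(558 − 377.4) = 10734 J.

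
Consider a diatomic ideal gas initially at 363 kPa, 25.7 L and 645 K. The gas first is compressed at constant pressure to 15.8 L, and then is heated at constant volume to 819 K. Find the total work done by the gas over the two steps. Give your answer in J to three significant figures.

Step 1 (isobaric): W = PΔV = (363 kPa)(15.8 − 25.7 L) = -3594 J.
Step 2 (isochoric): W = 0 (constant volume).
W_total = -3594 + 0 = -3594 J.

W_total ≈ -3590 J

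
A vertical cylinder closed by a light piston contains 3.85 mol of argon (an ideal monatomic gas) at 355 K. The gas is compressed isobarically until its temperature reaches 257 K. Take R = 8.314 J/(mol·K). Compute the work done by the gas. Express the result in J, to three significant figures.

W ≈ -3140 J

Isobaric: W = P ΔV = nR ΔT.
W = (3.85)(8.314)(257 − 355) = -3137 J.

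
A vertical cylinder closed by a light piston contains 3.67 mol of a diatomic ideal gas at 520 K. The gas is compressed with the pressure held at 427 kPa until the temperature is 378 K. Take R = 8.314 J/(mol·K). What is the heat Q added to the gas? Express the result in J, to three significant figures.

Q ≈ -15200 J

Isobaric: W = nRΔT = (3.67)(8.314)(-142) = -4333 J.
ΔU = nCᵥΔT with Cᵥ = 5R/2: ΔU = (3.67)(20.79)(-142) = -10832 J.
Q = ΔU + W = -10832 − 4333 = -15165 J.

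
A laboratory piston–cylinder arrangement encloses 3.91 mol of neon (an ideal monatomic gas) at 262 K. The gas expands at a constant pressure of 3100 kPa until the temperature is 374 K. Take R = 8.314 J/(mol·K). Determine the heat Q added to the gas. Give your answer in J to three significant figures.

Q ≈ 9100 J

Isobaric: W = nRΔT = (3.91)(8.314)(112) = 3641 J.
ΔU = nCᵥΔT with Cᵥ = 3R/2: ΔU = (3.91)(12.47)(112) = 5461 J.
Q = ΔU + W = 5461 + 3641 = 9102 J.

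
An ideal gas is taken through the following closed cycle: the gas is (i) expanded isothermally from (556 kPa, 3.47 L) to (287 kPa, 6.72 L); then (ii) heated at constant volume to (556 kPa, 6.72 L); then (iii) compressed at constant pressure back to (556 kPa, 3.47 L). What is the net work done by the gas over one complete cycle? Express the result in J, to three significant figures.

W_net ≈ -532 J

Leg (i): W = PᵢVᵢ ln(V_f/Vᵢ) = (1929) ln(6.72/3.47) = 1275 J.
Leg (ii): W = 0.
Leg (iii): W = PΔV = (556)(3.47 − 6.72) = -1807 J.
W_net = 1275 − 1807 = -531.8 J.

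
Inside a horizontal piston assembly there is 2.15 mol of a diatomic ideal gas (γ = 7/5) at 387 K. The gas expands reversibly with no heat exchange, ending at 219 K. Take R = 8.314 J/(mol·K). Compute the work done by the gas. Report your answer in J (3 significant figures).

Adiabatic ⇒ Q = 0, so W_by = −ΔU = nCᵥ(T₁ − T₂).
Cᵥ = 5R/2 = 20.79 J/(mol·K).
W = (2.15)(20.79)(387 − 219) = 7508 J.

W ≈ 7510 J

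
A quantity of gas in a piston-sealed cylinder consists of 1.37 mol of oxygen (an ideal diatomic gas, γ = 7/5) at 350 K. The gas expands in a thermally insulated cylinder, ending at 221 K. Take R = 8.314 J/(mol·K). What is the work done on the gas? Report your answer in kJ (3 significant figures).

Adiabatic ⇒ Q = 0, so W_by = −ΔU = nCᵥ(T₁ − T₂).
Cᵥ = 5R/2 = 20.79 J/(mol·K).
W = (1.37)(20.79)(350 − 221) = 3673 J.
Work on gas = −W_by = -3673 J.

W ≈ -3.67 kJ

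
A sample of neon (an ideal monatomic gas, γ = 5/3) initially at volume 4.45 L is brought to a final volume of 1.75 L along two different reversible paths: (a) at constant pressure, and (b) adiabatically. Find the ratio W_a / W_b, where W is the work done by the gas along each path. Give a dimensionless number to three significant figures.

Path (a) isobaric: W = P₁(V₂ − V₁) → W_a/(P₁V₁) = -0.6067.
Path (b) adiabatic: W = P₁V₁(1 − (V₁/V₂)^(γ−1))/(γ−1) → W_b/(P₁V₁) = -1.295.
W_a / W_b = -0.6067 / -1.295 = 0.4687.

W_a / W_b ≈ 0.469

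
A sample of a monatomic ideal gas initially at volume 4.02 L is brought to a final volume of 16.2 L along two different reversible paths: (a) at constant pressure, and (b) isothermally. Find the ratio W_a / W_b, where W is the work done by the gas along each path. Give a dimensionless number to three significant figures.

Path (a) isobaric: W = P₁(V₂ − V₁) → W_a/(P₁V₁) = 3.03.
Path (b) isothermal: W = P₁V₁ ln(V₂/V₁) → W_b/(P₁V₁) = 1.394.
W_a / W_b = 3.03 / 1.394 = 2.174.

W_a / W_b ≈ 2.17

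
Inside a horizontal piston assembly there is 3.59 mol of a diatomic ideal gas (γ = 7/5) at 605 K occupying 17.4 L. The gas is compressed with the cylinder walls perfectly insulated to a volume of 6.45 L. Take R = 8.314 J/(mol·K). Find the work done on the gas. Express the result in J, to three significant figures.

W ≈ 22000 J

Adiabatic: TV^(γ−1) = const with γ = 7/5.
T₂ = T₁ (V₁/V₂)^(γ−1) = 605 × (17.4/6.45)^0.4 = 605 × 1.487 = 899.8 K.
W_by = nCᵥ(T₁ − T₂) = (3.59)(20.79)(605 − 899.8) = -21998 J.
Work on gas = −W_by = 21998 J.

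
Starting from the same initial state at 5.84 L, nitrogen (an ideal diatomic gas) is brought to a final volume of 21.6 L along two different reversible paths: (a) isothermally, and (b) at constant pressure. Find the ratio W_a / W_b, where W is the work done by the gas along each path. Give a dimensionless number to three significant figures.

W_a / W_b ≈ 0.485

Path (a) isothermal: W = P₁V₁ ln(V₂/V₁) → W_a/(P₁V₁) = 1.308.
Path (b) isobaric: W = P₁(V₂ − V₁) → W_b/(P₁V₁) = 2.699.
W_a / W_b = 1.308 / 2.699 = 0.4847.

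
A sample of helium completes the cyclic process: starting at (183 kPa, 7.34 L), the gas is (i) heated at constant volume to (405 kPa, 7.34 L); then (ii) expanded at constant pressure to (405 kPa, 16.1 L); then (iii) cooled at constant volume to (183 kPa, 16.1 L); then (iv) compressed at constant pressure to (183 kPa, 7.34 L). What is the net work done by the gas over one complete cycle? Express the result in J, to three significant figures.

W_net ≈ 1940 J

Constant-volume legs do no work.
W(ii) = (405)(16.1 − 7.34) = 3548 J; W(iv) = (183)(7.34 − 16.1) = -1603 J.
W_net = 3548 − 1603 = 1945 J (the clockwise enclosed area).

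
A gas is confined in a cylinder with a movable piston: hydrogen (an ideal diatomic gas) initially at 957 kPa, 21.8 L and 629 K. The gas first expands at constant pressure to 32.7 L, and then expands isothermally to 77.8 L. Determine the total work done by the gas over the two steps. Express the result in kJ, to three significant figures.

Step 1 (isobaric): W = PΔV = (957 kPa)(32.7 − 21.8 L) = 10431 J.
After step 1: P = 957 kPa, V = 32.7 L, T = 943.5 K.
Step 2 (isothermal): W = P₁V₁ ln(V₂/V₁) = (31294) ln(77.8/32.7) = 27124 J.
W_total = 10431 + 27124 = 37556 J.

W_total ≈ 37.6 kJ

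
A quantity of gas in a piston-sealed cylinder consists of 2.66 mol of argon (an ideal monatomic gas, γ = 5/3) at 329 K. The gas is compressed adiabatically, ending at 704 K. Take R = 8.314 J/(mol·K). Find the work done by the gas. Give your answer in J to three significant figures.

Adiabatic ⇒ Q = 0, so W_by = −ΔU = nCᵥ(T₁ − T₂).
Cᵥ = 3R/2 = 12.47 J/(mol·K).
W = (2.66)(12.47)(329 − 704) = -12440 J.

W ≈ -12400 J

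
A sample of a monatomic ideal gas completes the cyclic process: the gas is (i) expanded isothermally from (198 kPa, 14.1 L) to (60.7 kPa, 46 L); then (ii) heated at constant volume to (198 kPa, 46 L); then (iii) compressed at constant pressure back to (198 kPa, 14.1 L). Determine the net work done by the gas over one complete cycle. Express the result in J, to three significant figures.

Leg (i): W = PᵢVᵢ ln(V_f/Vᵢ) = (2792) ln(46/14.1) = 3301 J.
Leg (ii): W = 0.
Leg (iii): W = PΔV = (198)(14.1 − 46) = -6316 J.
W_net = 3301 − 6316 = -3015 J.

W_net ≈ -3010 J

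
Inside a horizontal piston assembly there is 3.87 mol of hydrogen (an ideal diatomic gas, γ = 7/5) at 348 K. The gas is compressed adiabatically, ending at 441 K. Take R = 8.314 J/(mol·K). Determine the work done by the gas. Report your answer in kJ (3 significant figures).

Adiabatic ⇒ Q = 0, so W_by = −ΔU = nCᵥ(T₁ − T₂).
Cᵥ = 5R/2 = 20.79 J/(mol·K).
W = (3.87)(20.79)(348 − 441) = -7481 J.

W ≈ -7.48 kJ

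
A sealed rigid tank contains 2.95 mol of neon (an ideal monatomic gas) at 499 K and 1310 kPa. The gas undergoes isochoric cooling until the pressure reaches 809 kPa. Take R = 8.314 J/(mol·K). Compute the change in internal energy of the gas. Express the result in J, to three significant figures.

Constant volume ⇒ W = 0, so Q = ΔU = nCᵥΔT with Cᵥ = 3R/2 = 12.47 J/(mol·K).
At constant V, T₂/T₁ = P₂/P₁ ⇒ ΔT = T₁(P₂/P₁ − 1) = 499·(809/1310 − 1) = -190.8 K.
ΔU = (2.95)(12.47)(-190.8) = -7021 J.

ΔU ≈ -7020 J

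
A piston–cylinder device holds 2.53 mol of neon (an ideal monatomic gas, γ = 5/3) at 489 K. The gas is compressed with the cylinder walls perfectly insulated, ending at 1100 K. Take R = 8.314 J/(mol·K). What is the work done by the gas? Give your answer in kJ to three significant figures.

Adiabatic ⇒ Q = 0, so W_by = −ΔU = nCᵥ(T₁ − T₂).
Cᵥ = 3R/2 = 12.47 J/(mol·K).
W = (2.53)(12.47)(489 − 1100) = -19278 J.

W ≈ -19.3 kJ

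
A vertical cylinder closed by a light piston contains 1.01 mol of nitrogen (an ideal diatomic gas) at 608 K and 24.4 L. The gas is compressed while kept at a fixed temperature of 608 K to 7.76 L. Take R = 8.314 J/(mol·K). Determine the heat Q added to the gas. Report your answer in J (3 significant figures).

Q ≈ -5850 J

Isothermal ⇒ ΔU = 0, so Q = W = nRT ln(V₂/V₁).
Q = (1.01)(8.314)(608) ln(7.76/24.4) = 5105 × -1.146 = -5849 J.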